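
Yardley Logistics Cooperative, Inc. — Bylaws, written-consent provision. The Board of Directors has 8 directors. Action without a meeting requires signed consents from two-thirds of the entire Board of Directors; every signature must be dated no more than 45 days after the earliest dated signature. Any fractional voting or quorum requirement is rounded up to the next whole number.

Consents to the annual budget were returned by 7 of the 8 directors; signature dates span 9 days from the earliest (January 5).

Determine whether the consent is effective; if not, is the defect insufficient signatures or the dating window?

Effective — both the signature and dating-window requirements are satisfied.

Signatures required: two-thirds of 8 — 2/3 of 8 = 5.33, rounded up to 6, so 6 needed; 7 signed. Sufficient.
Dating window: the latest signature is 9 days after the earliest; the limit is 45 days. Within the window.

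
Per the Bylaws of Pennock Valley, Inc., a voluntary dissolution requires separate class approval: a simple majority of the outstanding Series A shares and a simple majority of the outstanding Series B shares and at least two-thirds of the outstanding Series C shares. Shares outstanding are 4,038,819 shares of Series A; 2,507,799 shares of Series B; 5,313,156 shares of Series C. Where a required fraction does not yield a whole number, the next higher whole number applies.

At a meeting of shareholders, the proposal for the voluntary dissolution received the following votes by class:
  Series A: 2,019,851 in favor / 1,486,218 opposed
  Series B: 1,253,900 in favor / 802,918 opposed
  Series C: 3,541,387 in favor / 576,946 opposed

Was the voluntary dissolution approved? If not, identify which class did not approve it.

Not approved — the Series C shares did not give the required vote.

Series A: a majority of 4038819 is 2019410; 2,019,410 required, 2,019,851 in favor — approved.
Series B: a majority of 2507799 is 1253900; 1,253,900 required, 1,253,900 in favor — approved.
Series C: 2/3 of 5313156 = 3542104; 3,542,104 required, 3,541,387 in favor — not approved.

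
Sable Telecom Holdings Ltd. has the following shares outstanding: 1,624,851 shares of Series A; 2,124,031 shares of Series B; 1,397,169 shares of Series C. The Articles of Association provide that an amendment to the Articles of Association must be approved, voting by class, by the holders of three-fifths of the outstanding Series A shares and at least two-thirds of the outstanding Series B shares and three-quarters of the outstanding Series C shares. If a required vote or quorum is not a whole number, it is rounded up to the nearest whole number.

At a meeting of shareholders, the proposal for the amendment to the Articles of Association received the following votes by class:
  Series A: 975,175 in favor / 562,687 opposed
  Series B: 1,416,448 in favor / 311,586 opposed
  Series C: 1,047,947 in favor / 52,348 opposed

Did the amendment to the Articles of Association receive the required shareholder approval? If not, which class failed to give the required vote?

Series A: 3/5 of 1624851 = 974910.60, rounded up to 974911; 974,911 required, 975,175 in favor — approved.
Series B: 2/3 of 2124031 = 1416020.67, rounded up to 1416021; 1,416,021 required, 1,416,448 in favor — approved.
Series C: 3/4 of 1397169 = 1047876.75, rounded up to 1047877; 1,047,877 required, 1,047,947 in favor — approved.

Approved — every class gave the required vote.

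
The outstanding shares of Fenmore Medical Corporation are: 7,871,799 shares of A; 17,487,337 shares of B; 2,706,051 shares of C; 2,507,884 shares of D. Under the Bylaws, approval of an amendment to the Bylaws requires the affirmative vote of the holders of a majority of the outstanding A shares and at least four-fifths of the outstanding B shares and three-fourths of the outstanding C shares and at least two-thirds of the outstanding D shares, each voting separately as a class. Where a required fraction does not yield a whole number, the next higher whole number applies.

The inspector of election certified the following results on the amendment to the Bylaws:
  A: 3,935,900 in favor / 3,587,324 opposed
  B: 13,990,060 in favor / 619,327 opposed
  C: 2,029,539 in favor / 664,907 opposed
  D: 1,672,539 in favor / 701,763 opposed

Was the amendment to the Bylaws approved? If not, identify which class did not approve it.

Approved — every class gave the required vote.

A: a majority of 7871799 is 3935900; 3,935,900 required, 3,935,900 in favor — approved.
B: 4/5 of 17487337 = 13989869.60, rounded up to 13989870; 13,989,870 required, 13,990,060 in favor — approved.
C: 3/4 of 2706051 = 2029538.25, rounded up to 2029539; 2,029,539 required, 2,029,539 in favor — approved.
D: 2/3 of 2507884 = 1671922.67, rounded up to 1671923; 1,671,923 required, 1,672,539 in favor — approved.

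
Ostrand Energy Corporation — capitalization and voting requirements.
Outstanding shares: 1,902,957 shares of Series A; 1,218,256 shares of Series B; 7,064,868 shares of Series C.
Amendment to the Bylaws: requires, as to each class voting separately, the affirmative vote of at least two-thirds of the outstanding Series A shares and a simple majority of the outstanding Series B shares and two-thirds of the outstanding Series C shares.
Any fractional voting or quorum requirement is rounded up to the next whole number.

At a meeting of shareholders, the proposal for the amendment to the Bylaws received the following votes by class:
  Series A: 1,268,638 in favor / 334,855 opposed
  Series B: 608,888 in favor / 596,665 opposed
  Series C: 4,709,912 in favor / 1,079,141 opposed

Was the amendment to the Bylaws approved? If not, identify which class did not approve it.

Not approved — the Series B shares did not give the required vote.

Series A: 2/3 of 1902957 = 1268638; 1,268,638 required, 1,268,638 in favor — approved.
Series B: a majority of 1218256 is 609129; 609,129 required, 608,888 in favor — not approved.
Series C: 2/3 of 7064868 = 4709912; 4,709,912 required, 4,709,912 in favor — approved.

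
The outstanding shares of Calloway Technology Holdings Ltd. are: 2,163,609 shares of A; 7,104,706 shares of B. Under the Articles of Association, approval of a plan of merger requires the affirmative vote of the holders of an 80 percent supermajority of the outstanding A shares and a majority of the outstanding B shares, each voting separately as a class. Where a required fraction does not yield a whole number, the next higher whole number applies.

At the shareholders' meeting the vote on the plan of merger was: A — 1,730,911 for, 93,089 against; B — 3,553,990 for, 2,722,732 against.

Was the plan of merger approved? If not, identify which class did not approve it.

A: 4/5 of 2163609 = 1730887.20, rounded up to 1730888; 1,730,888 required, 1,730,911 in favor — approved.
B: a majority of 7104706 is 3552354; 3,552,354 required, 3,553,990 in favor — approved.

Approved — every class gave the required vote.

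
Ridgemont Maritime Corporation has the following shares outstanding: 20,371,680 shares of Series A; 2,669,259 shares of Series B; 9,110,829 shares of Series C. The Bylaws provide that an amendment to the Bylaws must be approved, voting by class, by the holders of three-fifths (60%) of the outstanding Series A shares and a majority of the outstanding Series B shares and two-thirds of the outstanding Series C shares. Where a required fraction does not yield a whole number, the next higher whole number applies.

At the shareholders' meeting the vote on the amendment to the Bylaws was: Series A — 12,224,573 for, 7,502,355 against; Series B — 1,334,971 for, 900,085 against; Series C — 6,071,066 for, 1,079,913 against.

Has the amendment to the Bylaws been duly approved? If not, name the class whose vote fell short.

Not approved — the Series C shares did not give the required vote.

Series A: 3/5 of 20371680 = 12223008; 12,223,008 required, 12,224,573 in favor — approved.
Series B: a majority of 2669259 is 1334630; 1,334,630 required, 1,334,971 in favor — approved.
Series C: 2/3 of 9110829 = 6073886; 6,073,886 required, 6,071,066 in favor — not approved.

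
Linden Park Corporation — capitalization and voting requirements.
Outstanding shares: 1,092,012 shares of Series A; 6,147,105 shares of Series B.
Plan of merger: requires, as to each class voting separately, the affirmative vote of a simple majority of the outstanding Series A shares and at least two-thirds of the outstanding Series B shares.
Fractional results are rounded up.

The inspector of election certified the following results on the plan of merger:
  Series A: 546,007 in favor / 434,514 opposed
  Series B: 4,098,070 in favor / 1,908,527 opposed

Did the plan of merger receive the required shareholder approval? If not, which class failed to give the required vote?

Series A: a majority of 1092012 is 546007; 546,007 required, 546,007 in favor — approved.
Series B: 2/3 of 6147105 = 4098070; 4,098,070 required, 4,098,070 in favor — approved.

Approved — every class gave the required vote.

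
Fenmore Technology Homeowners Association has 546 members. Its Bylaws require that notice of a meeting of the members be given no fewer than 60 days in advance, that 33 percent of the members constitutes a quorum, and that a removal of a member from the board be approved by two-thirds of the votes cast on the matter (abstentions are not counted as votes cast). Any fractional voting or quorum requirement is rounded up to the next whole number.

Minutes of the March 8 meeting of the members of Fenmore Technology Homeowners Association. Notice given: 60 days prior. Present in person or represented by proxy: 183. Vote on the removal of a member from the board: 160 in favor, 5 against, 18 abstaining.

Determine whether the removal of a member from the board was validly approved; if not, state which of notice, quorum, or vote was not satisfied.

Valid — all requirements satisfied.

Notice: 60 days given; 60 required. Satisfied.
Quorum: 33% of 546 = 180.18, rounded up to 181; 183 present. Satisfied.
Vote: requires two-thirds of the votes cast (183 − 18 abstaining = 165); 2/3 of 165 = 110, so 110 needed; 160 in favor. Satisfied.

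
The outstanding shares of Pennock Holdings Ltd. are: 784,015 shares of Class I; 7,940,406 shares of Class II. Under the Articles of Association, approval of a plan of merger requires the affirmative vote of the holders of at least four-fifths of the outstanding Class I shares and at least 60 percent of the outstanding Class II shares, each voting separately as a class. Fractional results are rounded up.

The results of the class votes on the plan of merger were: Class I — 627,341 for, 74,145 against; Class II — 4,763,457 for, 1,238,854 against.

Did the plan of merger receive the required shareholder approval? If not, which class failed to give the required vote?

Class I: 4/5 of 784015 = 627212; 627,212 required, 627,341 in favor — approved.
Class II: 3/5 of 7940406 = 4764243.60, rounded up to 4764244; 4,764,244 required, 4,763,457 in favor — not approved.

Not approved — the Class II shares did not give the required vote.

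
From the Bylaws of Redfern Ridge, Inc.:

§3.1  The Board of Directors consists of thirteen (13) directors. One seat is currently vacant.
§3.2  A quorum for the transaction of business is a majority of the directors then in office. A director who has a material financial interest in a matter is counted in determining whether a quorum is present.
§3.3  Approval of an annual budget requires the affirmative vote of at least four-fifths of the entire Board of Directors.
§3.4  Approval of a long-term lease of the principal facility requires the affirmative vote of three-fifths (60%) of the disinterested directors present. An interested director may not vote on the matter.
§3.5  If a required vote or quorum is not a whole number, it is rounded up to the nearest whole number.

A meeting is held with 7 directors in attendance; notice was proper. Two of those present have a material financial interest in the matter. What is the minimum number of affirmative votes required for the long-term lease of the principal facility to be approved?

3

The long-term lease of the principal facility requires three-fifths of the disinterested directors present (7 − 2 = 5).
3/5 of 5 = 3.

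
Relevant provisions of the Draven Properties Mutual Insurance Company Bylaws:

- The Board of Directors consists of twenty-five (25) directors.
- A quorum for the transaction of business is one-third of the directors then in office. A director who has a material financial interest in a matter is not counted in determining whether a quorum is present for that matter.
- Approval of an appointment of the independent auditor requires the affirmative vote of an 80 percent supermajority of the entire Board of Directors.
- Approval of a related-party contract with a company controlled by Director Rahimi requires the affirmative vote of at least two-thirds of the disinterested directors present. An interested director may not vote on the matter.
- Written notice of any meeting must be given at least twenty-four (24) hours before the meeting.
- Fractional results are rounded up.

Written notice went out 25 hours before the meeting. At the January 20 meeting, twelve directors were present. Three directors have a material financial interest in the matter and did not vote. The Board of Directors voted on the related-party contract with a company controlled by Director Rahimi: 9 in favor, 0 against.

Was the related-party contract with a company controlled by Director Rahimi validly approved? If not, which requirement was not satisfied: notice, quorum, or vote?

Notice: 25 hours given; 24 required (25 ≥ 24). Satisfied.
Quorum: 12 present, but the 3 interested directors do not count, leaving 9. Quorum is 9. Satisfied.
Vote: the related-party contract with a company controlled by Director Rahimi requires two-thirds of the disinterested directors present (12 − 3 = 9). 2/3 of 9 = 6, so 6 affirmative votes are needed; 9 voted in favor. Satisfied.

Valid — all requirements satisfied.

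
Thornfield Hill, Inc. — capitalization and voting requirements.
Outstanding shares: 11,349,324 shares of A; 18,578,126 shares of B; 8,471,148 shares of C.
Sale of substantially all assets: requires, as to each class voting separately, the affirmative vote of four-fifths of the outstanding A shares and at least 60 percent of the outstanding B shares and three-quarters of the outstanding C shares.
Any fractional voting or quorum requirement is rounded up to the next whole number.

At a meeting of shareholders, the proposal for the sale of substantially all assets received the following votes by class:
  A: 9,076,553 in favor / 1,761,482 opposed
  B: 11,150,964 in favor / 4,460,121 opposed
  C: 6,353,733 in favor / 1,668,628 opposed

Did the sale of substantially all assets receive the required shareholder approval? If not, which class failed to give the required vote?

A: 4/5 of 11349324 = 9079459.20, rounded up to 9079460; 9,079,460 required, 9,076,553 in favor — not approved.
B: 3/5 of 18578126 = 11146875.60, rounded up to 11146876; 11,146,876 required, 11,150,964 in favor — approved.
C: 3/4 of 8471148 = 6353361; 6,353,361 required, 6,353,733 in favor — approved.

Not approved — the A shares did not give the required vote.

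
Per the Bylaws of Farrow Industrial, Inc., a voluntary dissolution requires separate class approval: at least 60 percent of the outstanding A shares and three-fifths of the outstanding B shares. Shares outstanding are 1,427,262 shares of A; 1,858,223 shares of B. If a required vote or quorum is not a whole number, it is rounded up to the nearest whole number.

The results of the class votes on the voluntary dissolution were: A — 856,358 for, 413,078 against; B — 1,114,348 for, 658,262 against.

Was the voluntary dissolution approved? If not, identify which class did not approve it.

Not approved — the B shares did not give the required vote.

A: 3/5 of 1427262 = 856357.20, rounded up to 856358; 856,358 required, 856,358 in favor — approved.
B: 3/5 of 1858223 = 1114933.80, rounded up to 1114934; 1,114,934 required, 1,114,348 in favor — not approved.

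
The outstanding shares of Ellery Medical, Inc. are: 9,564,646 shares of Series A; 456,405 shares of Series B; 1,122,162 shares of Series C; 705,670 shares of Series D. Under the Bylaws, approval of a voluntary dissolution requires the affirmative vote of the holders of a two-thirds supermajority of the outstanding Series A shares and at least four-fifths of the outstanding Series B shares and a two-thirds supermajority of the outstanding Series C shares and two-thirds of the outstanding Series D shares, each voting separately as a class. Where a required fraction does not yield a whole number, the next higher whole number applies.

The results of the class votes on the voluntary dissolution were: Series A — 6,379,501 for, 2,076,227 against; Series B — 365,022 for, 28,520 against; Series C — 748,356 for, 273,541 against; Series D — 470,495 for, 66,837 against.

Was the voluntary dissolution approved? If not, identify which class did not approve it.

Not approved — the Series B shares did not give the required vote.

Series A: 2/3 of 9564646 = 6376430.67, rounded up to 6376431; 6,376,431 required, 6,379,501 in favor — approved.
Series B: 4/5 of 456405 = 365124; 365,124 required, 365,022 in favor — not approved.
Series C: 2/3 of 1122162 = 748108; 748,108 required, 748,356 in favor — approved.
Series D: 2/3 of 705670 = 470446.67, rounded up to 470447; 470,447 required, 470,495 in favor — approved.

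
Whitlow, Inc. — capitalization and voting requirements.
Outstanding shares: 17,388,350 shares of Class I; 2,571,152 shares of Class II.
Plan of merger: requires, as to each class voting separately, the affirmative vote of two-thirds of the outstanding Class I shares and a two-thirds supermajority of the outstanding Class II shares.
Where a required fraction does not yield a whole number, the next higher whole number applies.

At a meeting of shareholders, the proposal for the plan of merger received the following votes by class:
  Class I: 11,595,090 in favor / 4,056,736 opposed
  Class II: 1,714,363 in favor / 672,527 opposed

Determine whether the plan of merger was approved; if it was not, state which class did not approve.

Approved — every class gave the required vote.

Class I: 2/3 of 17388350 = 11592233.33, rounded up to 11592234; 11,592,234 required, 11,595,090 in favor — approved.
Class II: 2/3 of 2571152 = 1714101.33, rounded up to 1714102; 1,714,102 required, 1,714,363 in favor — approved.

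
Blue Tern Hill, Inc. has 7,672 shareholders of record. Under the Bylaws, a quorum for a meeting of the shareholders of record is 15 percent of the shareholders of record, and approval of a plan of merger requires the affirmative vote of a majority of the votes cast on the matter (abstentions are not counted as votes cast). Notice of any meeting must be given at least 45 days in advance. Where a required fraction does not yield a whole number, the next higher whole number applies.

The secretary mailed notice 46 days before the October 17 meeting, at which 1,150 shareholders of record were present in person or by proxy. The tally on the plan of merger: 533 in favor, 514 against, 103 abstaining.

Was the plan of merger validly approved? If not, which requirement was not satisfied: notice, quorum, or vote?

Notice: 46 days given; 45 required. Satisfied.
Quorum: 15% of 7,672 = 1,150.80, rounded up to 1,151; 1,150 present. Not satisfied.
Vote: requires a majority of the votes cast (1,150 − 103 abstaining = 1,047); a majority of 1047 is 524, so 524 needed; 533 in favor. Satisfied.

Invalid — quorum requirement not satisfied.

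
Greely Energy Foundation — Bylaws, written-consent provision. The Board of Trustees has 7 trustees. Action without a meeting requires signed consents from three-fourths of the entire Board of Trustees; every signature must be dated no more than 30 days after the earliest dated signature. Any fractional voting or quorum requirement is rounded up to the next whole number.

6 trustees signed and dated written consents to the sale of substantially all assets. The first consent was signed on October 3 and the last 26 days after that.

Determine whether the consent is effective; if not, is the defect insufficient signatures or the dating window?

Effective — both the signature and dating-window requirements are satisfied.

Signatures required: three-fourths of 7 — 3/4 of 7 = 5.25, rounded up to 6, so 6 needed; 6 signed. Sufficient.
Dating window: the latest signature is 26 days after the earliest; the limit is 30 days. Within the window.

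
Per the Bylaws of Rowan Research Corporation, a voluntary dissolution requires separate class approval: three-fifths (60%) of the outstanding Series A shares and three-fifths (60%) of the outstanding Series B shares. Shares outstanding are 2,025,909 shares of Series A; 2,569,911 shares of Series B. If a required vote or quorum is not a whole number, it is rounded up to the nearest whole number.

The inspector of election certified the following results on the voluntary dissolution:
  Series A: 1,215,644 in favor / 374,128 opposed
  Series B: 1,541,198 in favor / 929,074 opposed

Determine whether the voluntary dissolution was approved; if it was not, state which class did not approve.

Series A: 3/5 of 2025909 = 1215545.40, rounded up to 1215546; 1,215,546 required, 1,215,644 in favor — approved.
Series B: 3/5 of 2569911 = 1541946.60, rounded up to 1541947; 1,541,947 required, 1,541,198 in favor — not approved.

Not approved — the Series B shares did not give the required vote.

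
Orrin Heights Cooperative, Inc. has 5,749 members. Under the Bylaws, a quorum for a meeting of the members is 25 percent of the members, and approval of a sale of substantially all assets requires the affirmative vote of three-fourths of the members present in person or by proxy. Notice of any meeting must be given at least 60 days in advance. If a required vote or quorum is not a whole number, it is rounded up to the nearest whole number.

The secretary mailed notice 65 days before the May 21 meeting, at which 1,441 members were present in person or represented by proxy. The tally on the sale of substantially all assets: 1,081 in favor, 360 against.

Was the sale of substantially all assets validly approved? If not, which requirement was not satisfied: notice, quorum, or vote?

Notice: 65 days given; 60 required. Satisfied.
Quorum: 25% of 5,749 = 1,437.25, rounded up to 1,438; 1,441 present. Satisfied.
Vote: requires three-fourths of those present (1,441); 3/4 of 1441 = 1080.75, rounded up to 1081, so 1,081 needed; 1,081 in favor. Satisfied.

Valid — all requirements satisfied.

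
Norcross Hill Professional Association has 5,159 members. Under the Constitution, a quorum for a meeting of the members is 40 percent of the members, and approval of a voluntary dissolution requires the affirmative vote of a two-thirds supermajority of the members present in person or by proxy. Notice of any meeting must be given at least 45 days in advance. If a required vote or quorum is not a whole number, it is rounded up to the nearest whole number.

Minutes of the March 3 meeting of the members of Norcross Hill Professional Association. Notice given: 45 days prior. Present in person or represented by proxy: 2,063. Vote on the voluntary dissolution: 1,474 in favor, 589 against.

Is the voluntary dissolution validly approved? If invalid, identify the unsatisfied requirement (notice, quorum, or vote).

Invalid — quorum requirement not satisfied.

Notice: 45 days given; 45 required. Satisfied.
Quorum: 40% of 5,159 = 2,063.60, rounded up to 2,064; 2,063 present. Not satisfied.
Vote: requires two-thirds of those present (2,063); 2/3 of 2063 = 1375.33, rounded up to 1376, so 1,376 needed; 1,474 in favor. Satisfied.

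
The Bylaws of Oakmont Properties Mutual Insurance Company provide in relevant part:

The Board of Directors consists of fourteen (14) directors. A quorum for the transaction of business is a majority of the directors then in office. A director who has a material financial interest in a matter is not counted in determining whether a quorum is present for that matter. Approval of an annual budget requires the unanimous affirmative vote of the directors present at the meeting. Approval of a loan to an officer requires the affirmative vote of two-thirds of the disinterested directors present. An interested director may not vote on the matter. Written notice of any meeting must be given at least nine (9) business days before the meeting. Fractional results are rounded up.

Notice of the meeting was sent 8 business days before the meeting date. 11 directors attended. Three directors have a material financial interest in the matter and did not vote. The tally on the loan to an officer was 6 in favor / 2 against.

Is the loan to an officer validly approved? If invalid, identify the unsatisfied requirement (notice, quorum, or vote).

Notice: 8 business days given; 9 required (8 < 9). Not satisfied.
Quorum: 11 present, but the 3 interested directors do not count, leaving 8. Quorum is 8. Satisfied.
Vote: the loan to an officer requires two-thirds of the disinterested directors present (11 − 3 = 8). 2/3 of 8 = 5.33, rounded up to 6, so 6 affirmative votes are needed; 6 voted in favor. Satisfied.

Invalid — notice requirement not satisfied.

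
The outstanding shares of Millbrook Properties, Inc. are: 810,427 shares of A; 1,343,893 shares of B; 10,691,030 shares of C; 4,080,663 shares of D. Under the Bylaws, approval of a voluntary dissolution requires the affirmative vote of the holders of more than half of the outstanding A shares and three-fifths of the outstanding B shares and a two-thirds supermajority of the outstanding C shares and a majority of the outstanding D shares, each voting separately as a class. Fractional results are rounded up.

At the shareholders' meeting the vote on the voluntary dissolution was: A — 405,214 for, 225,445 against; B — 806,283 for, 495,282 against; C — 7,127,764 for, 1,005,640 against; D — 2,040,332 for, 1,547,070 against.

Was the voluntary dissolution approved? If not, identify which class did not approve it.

Not approved — the B shares did not give the required vote.

A: a majority of 810427 is 405214; 405,214 required, 405,214 in favor — approved.
B: 3/5 of 1343893 = 806335.80, rounded up to 806336; 806,336 required, 806,283 in favor — not approved.
C: 2/3 of 10691030 = 7127353.33, rounded up to 7127354; 7,127,354 required, 7,127,764 in favor — approved.
D: a majority of 4080663 is 2040332; 2,040,332 required, 2,040,332 in favor — approved.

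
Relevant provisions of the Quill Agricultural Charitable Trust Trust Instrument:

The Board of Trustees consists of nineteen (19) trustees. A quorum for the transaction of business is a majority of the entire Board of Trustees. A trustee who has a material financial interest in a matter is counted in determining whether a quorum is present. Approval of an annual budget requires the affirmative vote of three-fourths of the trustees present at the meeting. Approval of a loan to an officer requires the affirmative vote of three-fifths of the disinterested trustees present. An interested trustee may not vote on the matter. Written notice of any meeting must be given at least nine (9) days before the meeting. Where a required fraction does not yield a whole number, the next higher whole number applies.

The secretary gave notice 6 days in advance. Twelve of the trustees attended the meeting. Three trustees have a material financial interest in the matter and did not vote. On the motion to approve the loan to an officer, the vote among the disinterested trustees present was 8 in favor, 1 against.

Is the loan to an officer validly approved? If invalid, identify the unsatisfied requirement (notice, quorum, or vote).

Invalid — notice requirement not satisfied.

Notice: 6 days given; 9 required (6 < 9). Not satisfied.
Quorum: 12 present (interested trustees count toward quorum); quorum is 10. Satisfied.
Vote: the loan to an officer requires three-fifths of the disinterested trustees present (12 − 3 = 9). 3/5 of 9 = 5.40, rounded up to 6, so 6 affirmative votes are needed; 8 voted in favor. Satisfied.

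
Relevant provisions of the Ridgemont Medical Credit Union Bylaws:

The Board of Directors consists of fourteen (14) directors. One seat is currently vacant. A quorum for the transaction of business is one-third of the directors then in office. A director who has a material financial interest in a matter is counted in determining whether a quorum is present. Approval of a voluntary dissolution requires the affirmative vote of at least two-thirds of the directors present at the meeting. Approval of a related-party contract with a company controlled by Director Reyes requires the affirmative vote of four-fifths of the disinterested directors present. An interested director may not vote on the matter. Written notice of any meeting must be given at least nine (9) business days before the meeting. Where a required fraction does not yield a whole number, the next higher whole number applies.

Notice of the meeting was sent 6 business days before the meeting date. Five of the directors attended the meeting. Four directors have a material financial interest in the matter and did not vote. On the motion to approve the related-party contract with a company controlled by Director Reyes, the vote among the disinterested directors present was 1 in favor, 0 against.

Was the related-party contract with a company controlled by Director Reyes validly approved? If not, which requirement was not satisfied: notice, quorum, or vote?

Invalid — notice requirement not satisfied.

Notice: 6 business days given; 9 required (6 < 9). Not satisfied.
Quorum: 5 present (interested directors count toward quorum); quorum is 5. Satisfied.
Vote: the related-party contract with a company controlled by Director Reyes requires four-fifths of the disinterested directors present (5 − 4 = 1). 4/5 of 1 = 0.80, rounded up to 1, so 1 affirmative vote is needed; 1 voted in favor. Satisfied.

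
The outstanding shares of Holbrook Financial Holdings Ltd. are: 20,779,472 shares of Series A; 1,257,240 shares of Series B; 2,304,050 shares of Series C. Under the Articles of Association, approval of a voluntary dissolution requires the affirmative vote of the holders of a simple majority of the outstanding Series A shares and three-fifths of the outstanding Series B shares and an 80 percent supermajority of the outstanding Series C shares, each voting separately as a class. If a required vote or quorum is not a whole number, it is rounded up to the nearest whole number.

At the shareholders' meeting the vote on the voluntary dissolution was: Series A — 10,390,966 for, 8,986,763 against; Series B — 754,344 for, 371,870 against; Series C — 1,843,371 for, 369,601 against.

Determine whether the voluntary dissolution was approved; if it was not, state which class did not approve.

Approved — every class gave the required vote.

Series A: a majority of 20779472 is 10389737; 10,389,737 required, 10,390,966 in favor — approved.
Series B: 3/5 of 1257240 = 754344; 754,344 required, 754,344 in favor — approved.
Series C: 4/5 of 2304050 = 1843240; 1,843,240 required, 1,843,371 in favor — approved.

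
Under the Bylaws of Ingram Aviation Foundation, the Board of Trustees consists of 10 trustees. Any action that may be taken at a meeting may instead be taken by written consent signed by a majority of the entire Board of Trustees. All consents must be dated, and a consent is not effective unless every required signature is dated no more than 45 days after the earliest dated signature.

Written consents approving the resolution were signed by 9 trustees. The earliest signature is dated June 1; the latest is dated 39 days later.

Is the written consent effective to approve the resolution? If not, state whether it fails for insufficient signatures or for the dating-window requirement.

Signatures required: a majority of 10 — a majority of 10 is 6, so 6 needed; 9 signed. Sufficient.
Dating window: the latest signature is 39 days after the earliest; the limit is 45 days. Within the window.

Effective — both the signature and dating-window requirements are satisfied.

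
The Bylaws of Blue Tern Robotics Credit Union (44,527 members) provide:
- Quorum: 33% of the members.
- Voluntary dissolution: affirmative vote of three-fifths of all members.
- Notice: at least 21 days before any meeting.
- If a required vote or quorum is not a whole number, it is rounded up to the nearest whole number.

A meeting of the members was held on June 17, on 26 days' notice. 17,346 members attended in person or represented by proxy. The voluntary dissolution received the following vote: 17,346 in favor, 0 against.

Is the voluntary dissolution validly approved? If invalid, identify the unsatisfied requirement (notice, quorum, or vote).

Notice: 26 days given; 21 required. Satisfied.
Quorum: 33% of 44,527 = 14,693.91, rounded up to 14,694; 17,346 present. Satisfied.
Vote: requires three-fifths of all members (44,527); 3/5 of 44527 = 26716.20, rounded up to 26717, so 26,717 needed; 17,346 in favor. Not satisfied.

Invalid — vote requirement not satisfied.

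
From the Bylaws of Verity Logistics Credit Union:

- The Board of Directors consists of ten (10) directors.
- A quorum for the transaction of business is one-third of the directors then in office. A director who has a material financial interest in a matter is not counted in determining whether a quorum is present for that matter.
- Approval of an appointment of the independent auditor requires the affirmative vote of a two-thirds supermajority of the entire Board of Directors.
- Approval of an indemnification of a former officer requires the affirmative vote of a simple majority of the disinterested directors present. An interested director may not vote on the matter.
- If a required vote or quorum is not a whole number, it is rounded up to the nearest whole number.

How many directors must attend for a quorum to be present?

4

1/3 of 10 = 3.33, rounded up to 4.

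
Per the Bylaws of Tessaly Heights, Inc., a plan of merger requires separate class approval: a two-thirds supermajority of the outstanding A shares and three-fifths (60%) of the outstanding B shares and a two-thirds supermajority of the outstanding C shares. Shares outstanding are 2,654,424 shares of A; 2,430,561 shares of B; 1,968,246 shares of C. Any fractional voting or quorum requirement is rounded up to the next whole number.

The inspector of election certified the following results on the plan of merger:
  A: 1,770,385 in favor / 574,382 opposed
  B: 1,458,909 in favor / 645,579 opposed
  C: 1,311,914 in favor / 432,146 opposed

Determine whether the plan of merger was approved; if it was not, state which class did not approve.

A: 2/3 of 2654424 = 1769616; 1,769,616 required, 1,770,385 in favor — approved.
B: 3/5 of 2430561 = 1458336.60, rounded up to 1458337; 1,458,337 required, 1,458,909 in favor — approved.
C: 2/3 of 1968246 = 1312164; 1,312,164 required, 1,311,914 in favor — not approved.

Not approved — the C shares did not give the required vote.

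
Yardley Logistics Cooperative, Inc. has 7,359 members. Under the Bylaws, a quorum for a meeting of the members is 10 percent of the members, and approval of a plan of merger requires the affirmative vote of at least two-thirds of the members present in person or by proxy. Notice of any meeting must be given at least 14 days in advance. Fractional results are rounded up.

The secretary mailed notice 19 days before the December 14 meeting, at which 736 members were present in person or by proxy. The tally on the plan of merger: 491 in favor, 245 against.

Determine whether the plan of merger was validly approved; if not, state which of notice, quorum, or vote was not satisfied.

Notice: 19 days given; 14 required. Satisfied.
Quorum: 10% of 7,359 = 735.90, rounded up to 736; 736 present. Satisfied.
Vote: requires two-thirds of those present (736); 2/3 of 736 = 490.67, rounded up to 491, so 491 needed; 491 in favor. Satisfied.

Valid — all requirements satisfied.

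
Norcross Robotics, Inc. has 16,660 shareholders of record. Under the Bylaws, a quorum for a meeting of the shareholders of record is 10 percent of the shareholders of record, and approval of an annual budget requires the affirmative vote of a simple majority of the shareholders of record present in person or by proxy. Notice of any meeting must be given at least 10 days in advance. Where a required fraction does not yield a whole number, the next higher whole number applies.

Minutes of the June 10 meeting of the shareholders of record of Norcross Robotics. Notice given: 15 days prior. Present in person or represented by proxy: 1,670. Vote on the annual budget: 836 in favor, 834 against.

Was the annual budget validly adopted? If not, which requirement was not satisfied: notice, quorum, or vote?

Notice: 15 days given; 10 required. Satisfied.
Quorum: 10% of 16,660 = 1,666; 1,670 present. Satisfied.
Vote: requires a majority of those present (1,670); a majority of 1670 is 836, so 836 needed; 836 in favor. Satisfied.

Valid — all requirements satisfied.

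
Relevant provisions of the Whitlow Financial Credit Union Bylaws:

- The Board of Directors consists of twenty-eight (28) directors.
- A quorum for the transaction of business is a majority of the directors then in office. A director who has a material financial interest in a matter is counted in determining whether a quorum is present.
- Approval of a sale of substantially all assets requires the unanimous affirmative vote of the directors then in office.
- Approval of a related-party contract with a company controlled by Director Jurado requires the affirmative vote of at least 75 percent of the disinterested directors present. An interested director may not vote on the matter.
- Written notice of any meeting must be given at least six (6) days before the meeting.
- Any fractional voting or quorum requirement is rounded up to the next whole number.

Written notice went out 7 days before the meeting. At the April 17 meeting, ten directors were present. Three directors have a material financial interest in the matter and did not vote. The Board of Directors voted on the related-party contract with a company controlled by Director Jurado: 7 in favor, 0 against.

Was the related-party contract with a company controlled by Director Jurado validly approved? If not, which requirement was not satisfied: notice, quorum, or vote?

Notice: 7 days given; 6 required (7 ≥ 6). Satisfied.
Quorum: 10 present (interested directors count toward quorum); quorum is 15. Not satisfied.
Vote: the related-party contract with a company controlled by Director Jurado requires three-fourths of the disinterested directors present (10 − 3 = 7). 3/4 of 7 = 5.25, rounded up to 6, so 6 affirmative votes are needed; 7 voted in favor. Satisfied. (Moot — without a quorum no business can be validly transacted.)

Invalid — quorum requirement not satisfied.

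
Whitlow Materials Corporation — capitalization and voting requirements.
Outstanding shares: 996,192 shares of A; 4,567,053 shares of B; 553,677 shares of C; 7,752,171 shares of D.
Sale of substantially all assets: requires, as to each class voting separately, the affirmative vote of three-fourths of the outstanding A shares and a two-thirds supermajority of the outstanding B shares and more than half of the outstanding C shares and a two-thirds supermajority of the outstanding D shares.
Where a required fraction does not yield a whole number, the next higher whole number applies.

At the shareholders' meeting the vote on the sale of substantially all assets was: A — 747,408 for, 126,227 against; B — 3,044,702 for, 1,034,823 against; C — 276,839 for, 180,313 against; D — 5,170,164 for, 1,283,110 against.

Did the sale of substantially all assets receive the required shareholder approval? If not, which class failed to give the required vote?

A: 3/4 of 996192 = 747144; 747,144 required, 747,408 in favor — approved.
B: 2/3 of 4567053 = 3044702; 3,044,702 required, 3,044,702 in favor — approved.
C: a majority of 553677 is 276839; 276,839 required, 276,839 in favor — approved.
D: 2/3 of 7752171 = 5168114; 5,168,114 required, 5,170,164 in favor — approved.

Approved — every class gave the required vote.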